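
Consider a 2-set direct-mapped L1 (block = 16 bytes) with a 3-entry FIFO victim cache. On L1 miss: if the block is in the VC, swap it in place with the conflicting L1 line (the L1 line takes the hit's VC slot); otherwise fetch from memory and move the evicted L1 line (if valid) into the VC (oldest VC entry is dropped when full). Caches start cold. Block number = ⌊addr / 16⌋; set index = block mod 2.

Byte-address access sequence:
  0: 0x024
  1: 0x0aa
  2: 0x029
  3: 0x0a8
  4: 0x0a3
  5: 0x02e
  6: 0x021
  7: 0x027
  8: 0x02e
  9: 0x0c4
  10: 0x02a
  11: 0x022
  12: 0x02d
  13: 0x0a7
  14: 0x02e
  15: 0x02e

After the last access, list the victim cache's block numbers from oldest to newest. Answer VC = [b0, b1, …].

  [0] addr=0x24 blk=2 s=0: MISS | VC []
  [1] addr=0xaa blk=10 s=0: MISS | VC [2]
  [2] addr=0x29 blk=2 s=0: VC-HIT | VC [10]
  [3] addr=0xa8 blk=10 s=0: VC-HIT | VC [2]
  [4] addr=0xa3 blk=10 s=0: L1-HIT | VC [2]
  [5] addr=0x2e blk=2 s=0: VC-HIT | VC [10]
  [6] addr=0x21 blk=2 s=0: L1-HIT | VC [10]
  [7] addr=0x27 blk=2 s=0: L1-HIT | VC [10]
  [8] addr=0x2e blk=2 s=0: L1-HIT | VC [10]
  [9] addr=0xc4 blk=12 s=0: MISS | VC [10, 2]
  [10] addr=0x2a blk=2 s=0: VC-HIT | VC [10, 12]
  [11] addr=0x22 blk=2 s=0: L1-HIT | VC [10, 12]
  [12] addr=0x2d blk=2 s=0: L1-HIT | VC [10, 12]
  [13] addr=0xa7 blk=10 s=0: VC-HIT | VC [2, 12]
  [14] addr=0x2e blk=2 s=0: VC-HIT | VC [10, 12]
  [15] addr=0x2e blk=2 s=0: L1-HIT | VC [10, 12]

VC = [10, 12]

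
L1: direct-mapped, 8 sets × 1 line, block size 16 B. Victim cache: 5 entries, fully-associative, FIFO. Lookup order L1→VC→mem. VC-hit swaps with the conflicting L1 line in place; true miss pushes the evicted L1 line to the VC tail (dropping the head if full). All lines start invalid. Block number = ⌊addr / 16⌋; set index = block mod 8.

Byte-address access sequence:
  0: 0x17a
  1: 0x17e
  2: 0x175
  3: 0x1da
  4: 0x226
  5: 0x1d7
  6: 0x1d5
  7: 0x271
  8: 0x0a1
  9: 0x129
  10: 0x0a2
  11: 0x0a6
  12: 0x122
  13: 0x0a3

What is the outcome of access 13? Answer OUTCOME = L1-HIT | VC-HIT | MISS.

OUTCOME = VC-HIT

0: 0x17a (blk 23, set 7) → MISS  vc=[]
1: 0x17e (blk 23, set 7) → L1-HIT  vc=[]
2: 0x175 (blk 23, set 7) → L1-HIT  vc=[]
3: 0x1da (blk 29, set 5) → MISS  vc=[]
4: 0x226 (blk 34, set 2) → MISS  vc=[]
5: 0x1d7 (blk 29, set 5) → L1-HIT  vc=[]
6: 0x1d5 (blk 29, set 5) → L1-HIT  vc=[]
7: 0x271 (blk 39, set 7) → MISS  vc=[23]
8: 0xa1 (blk 10, set 2) → MISS  vc=[23, 34]
9: 0x129 (blk 18, set 2) → MISS  vc=[23, 34, 10]
10: 0xa2 (blk 10, set 2) → VC-HIT  vc=[23, 34, 18]
11: 0xa6 (blk 10, set 2) → L1-HIT  vc=[23, 34, 18]
12: 0x122 (blk 18, set 2) → VC-HIT  vc=[23, 34, 10]
13: 0xa3 (blk 10, set 2) → VC-HIT  vc=[23, 34, 18]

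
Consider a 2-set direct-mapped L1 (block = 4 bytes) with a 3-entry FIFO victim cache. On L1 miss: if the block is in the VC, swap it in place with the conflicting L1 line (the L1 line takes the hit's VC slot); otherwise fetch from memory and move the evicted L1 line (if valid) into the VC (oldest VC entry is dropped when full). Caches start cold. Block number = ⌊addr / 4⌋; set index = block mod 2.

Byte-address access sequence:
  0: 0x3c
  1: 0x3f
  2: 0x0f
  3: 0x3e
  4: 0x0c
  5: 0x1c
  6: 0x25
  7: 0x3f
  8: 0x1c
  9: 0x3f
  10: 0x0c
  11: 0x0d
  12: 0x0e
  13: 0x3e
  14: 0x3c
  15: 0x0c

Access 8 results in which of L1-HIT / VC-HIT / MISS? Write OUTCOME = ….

#0 0x3c→b15/s1 MISS; vc=[]
#1 0x3f→b15/s1 L1-HIT; vc=[]
#2 0xf→b3/s1 MISS; vc=[15]
#3 0x3e→b15/s1 VC-HIT; vc=[3]
#4 0xc→b3/s1 VC-HIT; vc=[15]
#5 0x1c→b7/s1 MISS; vc=[15,3]
#6 0x25→b9/s1 MISS; vc=[15,3,7]
#7 0x3f→b15/s1 VC-HIT; vc=[9,3,7]
#8 0x1c→b7/s1 VC-HIT; vc=[9,3,15]
#9 0x3f→b15/s1 VC-HIT; vc=[9,3,7]
#10 0xc→b3/s1 VC-HIT; vc=[9,15,7]
#11 0xd→b3/s1 L1-HIT; vc=[9,15,7]
#12 0xe→b3/s1 L1-HIT; vc=[9,15,7]
#13 0x3e→b15/s1 VC-HIT; vc=[9,3,7]
#14 0x3c→b15/s1 L1-HIT; vc=[9,3,7]
#15 0xc→b3/s1 VC-HIT; vc=[9,15,7]

OUTCOME = VC-HIT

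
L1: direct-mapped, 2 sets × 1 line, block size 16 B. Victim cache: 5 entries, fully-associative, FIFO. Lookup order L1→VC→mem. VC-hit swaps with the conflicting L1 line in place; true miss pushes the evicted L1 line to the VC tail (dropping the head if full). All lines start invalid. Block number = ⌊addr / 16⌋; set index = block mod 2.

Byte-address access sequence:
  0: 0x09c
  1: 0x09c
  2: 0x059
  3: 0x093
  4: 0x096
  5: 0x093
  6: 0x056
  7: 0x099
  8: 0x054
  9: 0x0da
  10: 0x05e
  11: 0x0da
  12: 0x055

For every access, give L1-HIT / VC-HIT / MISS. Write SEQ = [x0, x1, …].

SEQ = [MISS, L1-HIT, MISS, VC-HIT, L1-HIT, L1-HIT, VC-HIT, VC-HIT, VC-HIT, MISS, VC-HIT, VC-HIT, VC-HIT]

0: 0x9c (blk 9, set 1) → MISS  vc=[]
1: 0x9c (blk 9, set 1) → L1-HIT  vc=[]
2: 0x59 (blk 5, set 1) → MISS  vc=[9]
3: 0x93 (blk 9, set 1) → VC-HIT  vc=[5]
4: 0x96 (blk 9, set 1) → L1-HIT  vc=[5]
5: 0x93 (blk 9, set 1) → L1-HIT  vc=[5]
6: 0x56 (blk 5, set 1) → VC-HIT  vc=[9]
7: 0x99 (blk 9, set 1) → VC-HIT  vc=[5]
8: 0x54 (blk 5, set 1) → VC-HIT  vc=[9]
9: 0xda (blk 13, set 1) → MISS  vc=[9, 5]
10: 0x5e (blk 5, set 1) → VC-HIT  vc=[9, 13]
11: 0xda (blk 13, set 1) → VC-HIT  vc=[9, 5]
12: 0x55 (blk 5, set 1) → VC-HIT  vc=[9, 13]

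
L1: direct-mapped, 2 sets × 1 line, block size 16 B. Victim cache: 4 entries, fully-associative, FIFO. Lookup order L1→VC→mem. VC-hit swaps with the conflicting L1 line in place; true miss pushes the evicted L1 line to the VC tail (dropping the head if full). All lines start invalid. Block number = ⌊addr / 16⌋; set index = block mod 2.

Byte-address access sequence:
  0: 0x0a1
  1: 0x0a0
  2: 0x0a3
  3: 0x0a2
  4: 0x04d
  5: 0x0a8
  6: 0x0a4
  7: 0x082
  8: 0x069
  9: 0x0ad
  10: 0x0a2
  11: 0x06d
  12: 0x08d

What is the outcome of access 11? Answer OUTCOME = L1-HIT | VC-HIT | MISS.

OUTCOME = VC-HIT

#0 0xa1→b10/s0 MISS; vc=[]
#1 0xa0→b10/s0 L1-HIT; vc=[]
#2 0xa3→b10/s0 L1-HIT; vc=[]
#3 0xa2→b10/s0 L1-HIT; vc=[]
#4 0x4d→b4/s0 MISS; vc=[10]
#5 0xa8→b10/s0 VC-HIT; vc=[4]
#6 0xa4→b10/s0 L1-HIT; vc=[4]
#7 0x82→b8/s0 MISS; vc=[4,10]
#8 0x69→b6/s0 MISS; vc=[4,10,8]
#9 0xad→b10/s0 VC-HIT; vc=[4,6,8]
#10 0xa2→b10/s0 L1-HIT; vc=[4,6,8]
#11 0x6d→b6/s0 VC-HIT; vc=[4,10,8]
#12 0x8d→b8/s0 VC-HIT; vc=[4,10,6]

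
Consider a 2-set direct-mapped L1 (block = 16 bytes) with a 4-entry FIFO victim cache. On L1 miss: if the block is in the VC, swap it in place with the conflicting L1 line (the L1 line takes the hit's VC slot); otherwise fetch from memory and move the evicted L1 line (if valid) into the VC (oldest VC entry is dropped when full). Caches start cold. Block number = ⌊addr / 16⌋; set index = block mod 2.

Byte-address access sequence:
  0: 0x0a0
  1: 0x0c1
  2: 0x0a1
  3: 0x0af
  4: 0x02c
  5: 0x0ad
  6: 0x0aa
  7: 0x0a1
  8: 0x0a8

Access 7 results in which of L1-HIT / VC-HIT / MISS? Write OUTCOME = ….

#0 0xa0→b10/s0 MISS; vc=[]
#1 0xc1→b12/s0 MISS; vc=[10]
#2 0xa1→b10/s0 VC-HIT; vc=[12]
#3 0xaf→b10/s0 L1-HIT; vc=[12]
#4 0x2c→b2/s0 MISS; vc=[12,10]
#5 0xad→b10/s0 VC-HIT; vc=[12,2]
#6 0xaa→b10/s0 L1-HIT; vc=[12,2]
#7 0xa1→b10/s0 L1-HIT; vc=[12,2]
#8 0xa8→b10/s0 L1-HIT; vc=[12,2]

OUTCOME = L1-HIT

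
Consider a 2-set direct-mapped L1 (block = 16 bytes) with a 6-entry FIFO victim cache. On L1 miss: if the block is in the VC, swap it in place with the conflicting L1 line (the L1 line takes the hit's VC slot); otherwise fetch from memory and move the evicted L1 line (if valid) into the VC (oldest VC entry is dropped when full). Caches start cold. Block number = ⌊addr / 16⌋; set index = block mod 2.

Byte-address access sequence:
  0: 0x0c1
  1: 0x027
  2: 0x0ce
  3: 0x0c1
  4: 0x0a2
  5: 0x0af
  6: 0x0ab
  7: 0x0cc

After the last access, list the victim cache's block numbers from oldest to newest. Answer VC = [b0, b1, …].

  [0] addr=0xc1 blk=12 s=0: MISS | VC []
  [1] addr=0x27 blk=2 s=0: MISS | VC [12]
  [2] addr=0xce blk=12 s=0: VC-HIT | VC [2]
  [3] addr=0xc1 blk=12 s=0: L1-HIT | VC [2]
  [4] addr=0xa2 blk=10 s=0: MISS | VC [2, 12]
  [5] addr=0xaf blk=10 s=0: L1-HIT | VC [2, 12]
  [6] addr=0xab blk=10 s=0: L1-HIT | VC [2, 12]
  [7] addr=0xcc blk=12 s=0: VC-HIT | VC [2, 10]

VC = [2, 10]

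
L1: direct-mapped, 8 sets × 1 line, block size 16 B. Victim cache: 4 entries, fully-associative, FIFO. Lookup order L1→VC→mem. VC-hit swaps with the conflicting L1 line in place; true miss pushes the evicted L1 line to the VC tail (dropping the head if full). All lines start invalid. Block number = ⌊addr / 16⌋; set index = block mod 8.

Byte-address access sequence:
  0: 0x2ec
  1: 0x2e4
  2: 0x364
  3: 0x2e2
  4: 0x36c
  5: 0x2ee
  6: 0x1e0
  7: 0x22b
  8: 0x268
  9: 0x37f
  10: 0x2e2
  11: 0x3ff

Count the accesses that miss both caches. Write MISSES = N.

#0 0x2ec→b46/s6 MISS; vc=[]
#1 0x2e4→b46/s6 L1-HIT; vc=[]
#2 0x364→b54/s6 MISS; vc=[46]
#3 0x2e2→b46/s6 VC-HIT; vc=[54]
#4 0x36c→b54/s6 VC-HIT; vc=[46]
#5 0x2ee→b46/s6 VC-HIT; vc=[54]
#6 0x1e0→b30/s6 MISS; vc=[54,46]
#7 0x22b→b34/s2 MISS; vc=[54,46]
#8 0x268→b38/s6 MISS; vc=[54,46,30]
#9 0x37f→b55/s7 MISS; vc=[54,46,30]
#10 0x2e2→b46/s6 VC-HIT; vc=[54,38,30]
#11 0x3ff→b63/s7 MISS; vc=[54,38,30,55]

MISSES = 7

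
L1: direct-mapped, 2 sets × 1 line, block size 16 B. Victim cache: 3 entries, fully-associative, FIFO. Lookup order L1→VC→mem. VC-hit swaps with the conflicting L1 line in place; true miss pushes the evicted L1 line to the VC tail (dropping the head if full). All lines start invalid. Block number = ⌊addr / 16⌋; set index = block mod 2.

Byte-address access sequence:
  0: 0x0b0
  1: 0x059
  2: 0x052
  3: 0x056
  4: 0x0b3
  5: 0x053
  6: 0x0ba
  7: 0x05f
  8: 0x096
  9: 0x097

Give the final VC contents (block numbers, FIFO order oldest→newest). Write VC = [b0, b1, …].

0: 0xb0 (blk 11, set 1) → MISS  vc=[]
1: 0x59 (blk 5, set 1) → MISS  vc=[11]
2: 0x52 (blk 5, set 1) → L1-HIT  vc=[11]
3: 0x56 (blk 5, set 1) → L1-HIT  vc=[11]
4: 0xb3 (blk 11, set 1) → VC-HIT  vc=[5]
5: 0x53 (blk 5, set 1) → VC-HIT  vc=[11]
6: 0xba (blk 11, set 1) → VC-HIT  vc=[5]
7: 0x5f (blk 5, set 1) → VC-HIT  vc=[11]
8: 0x96 (blk 9, set 1) → MISS  vc=[11, 5]
9: 0x97 (blk 9, set 1) → L1-HIT  vc=[11, 5]

VC = [11, 5]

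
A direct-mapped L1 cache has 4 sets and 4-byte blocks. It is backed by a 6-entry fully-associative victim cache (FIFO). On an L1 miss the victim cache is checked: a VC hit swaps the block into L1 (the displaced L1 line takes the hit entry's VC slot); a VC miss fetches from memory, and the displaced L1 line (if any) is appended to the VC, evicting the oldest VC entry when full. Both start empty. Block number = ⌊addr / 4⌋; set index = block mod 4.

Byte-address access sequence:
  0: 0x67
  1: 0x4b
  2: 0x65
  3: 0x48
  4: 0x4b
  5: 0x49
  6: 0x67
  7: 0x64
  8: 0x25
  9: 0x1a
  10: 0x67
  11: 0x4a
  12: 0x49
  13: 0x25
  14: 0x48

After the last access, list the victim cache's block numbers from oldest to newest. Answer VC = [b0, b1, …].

0: 0x67 (blk 25, set 1) → MISS  vc=[]
1: 0x4b (blk 18, set 2) → MISS  vc=[]
2: 0x65 (blk 25, set 1) → L1-HIT  vc=[]
3: 0x48 (blk 18, set 2) → L1-HIT  vc=[]
4: 0x4b (blk 18, set 2) → L1-HIT  vc=[]
5: 0x49 (blk 18, set 2) → L1-HIT  vc=[]
6: 0x67 (blk 25, set 1) → L1-HIT  vc=[]
7: 0x64 (blk 25, set 1) → L1-HIT  vc=[]
8: 0x25 (blk 9, set 1) → MISS  vc=[25]
9: 0x1a (blk 6, set 2) → MISS  vc=[25, 18]
10: 0x67 (blk 25, set 1) → VC-HIT  vc=[9, 18]
11: 0x4a (blk 18, set 2) → VC-HIT  vc=[9, 6]
12: 0x49 (blk 18, set 2) → L1-HIT  vc=[9, 6]
13: 0x25 (blk 9, set 1) → VC-HIT  vc=[25, 6]
14: 0x48 (blk 18, set 2) → L1-HIT  vc=[25, 6]

VC = [25, 6]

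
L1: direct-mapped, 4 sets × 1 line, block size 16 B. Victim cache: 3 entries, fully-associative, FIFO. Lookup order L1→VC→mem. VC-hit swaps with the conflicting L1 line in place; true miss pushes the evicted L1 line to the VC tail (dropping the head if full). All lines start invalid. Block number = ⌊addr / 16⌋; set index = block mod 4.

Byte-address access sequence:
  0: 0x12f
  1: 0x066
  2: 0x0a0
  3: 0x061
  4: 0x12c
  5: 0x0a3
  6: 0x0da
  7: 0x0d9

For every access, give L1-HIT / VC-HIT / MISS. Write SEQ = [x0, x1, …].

SEQ = [MISS, MISS, MISS, VC-HIT, VC-HIT, VC-HIT, MISS, L1-HIT]

#0 0x12f→b18/s2 MISS; vc=[]
#1 0x66→b6/s2 MISS; vc=[18]
#2 0xa0→b10/s2 MISS; vc=[18,6]
#3 0x61→b6/s2 VC-HIT; vc=[18,10]
#4 0x12c→b18/s2 VC-HIT; vc=[6,10]
#5 0xa3→b10/s2 VC-HIT; vc=[6,18]
#6 0xda→b13/s1 MISS; vc=[6,18]
#7 0xd9→b13/s1 L1-HIT; vc=[6,18]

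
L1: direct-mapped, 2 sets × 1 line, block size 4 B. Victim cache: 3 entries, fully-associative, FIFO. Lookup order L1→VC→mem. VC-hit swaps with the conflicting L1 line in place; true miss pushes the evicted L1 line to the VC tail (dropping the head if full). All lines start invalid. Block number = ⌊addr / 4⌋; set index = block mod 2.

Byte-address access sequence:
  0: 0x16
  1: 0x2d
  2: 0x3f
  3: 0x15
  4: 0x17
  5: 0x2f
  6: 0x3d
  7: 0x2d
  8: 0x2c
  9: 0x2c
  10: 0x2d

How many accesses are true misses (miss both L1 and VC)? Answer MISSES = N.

0: 0x16 (blk 5, set 1) → MISS  vc=[]
1: 0x2d (blk 11, set 1) → MISS  vc=[5]
2: 0x3f (blk 15, set 1) → MISS  vc=[5, 11]
3: 0x15 (blk 5, set 1) → VC-HIT  vc=[15, 11]
4: 0x17 (blk 5, set 1) → L1-HIT  vc=[15, 11]
5: 0x2f (blk 11, set 1) → VC-HIT  vc=[15, 5]
6: 0x3d (blk 15, set 1) → VC-HIT  vc=[11, 5]
7: 0x2d (blk 11, set 1) → VC-HIT  vc=[15, 5]
8: 0x2c (blk 11, set 1) → L1-HIT  vc=[15, 5]
9: 0x2c (blk 11, set 1) → L1-HIT  vc=[15, 5]
10: 0x2d (blk 11, set 1) → L1-HIT  vc=[15, 5]

MISSES = 3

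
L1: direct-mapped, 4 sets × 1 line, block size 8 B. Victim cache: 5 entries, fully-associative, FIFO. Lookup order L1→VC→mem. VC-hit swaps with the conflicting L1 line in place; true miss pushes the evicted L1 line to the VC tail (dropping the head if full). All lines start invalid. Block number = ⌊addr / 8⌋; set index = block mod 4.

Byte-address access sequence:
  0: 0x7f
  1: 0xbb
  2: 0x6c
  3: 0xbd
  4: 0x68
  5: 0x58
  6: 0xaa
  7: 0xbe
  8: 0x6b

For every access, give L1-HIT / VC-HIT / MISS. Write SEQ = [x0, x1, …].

0: 0x7f (blk 15, set 3) → MISS  vc=[]
1: 0xbb (blk 23, set 3) → MISS  vc=[15]
2: 0x6c (blk 13, set 1) → MISS  vc=[15]
3: 0xbd (blk 23, set 3) → L1-HIT  vc=[15]
4: 0x68 (blk 13, set 1) → L1-HIT  vc=[15]
5: 0x58 (blk 11, set 3) → MISS  vc=[15, 23]
6: 0xaa (blk 21, set 1) → MISS  vc=[15, 23, 13]
7: 0xbe (blk 23, set 3) → VC-HIT  vc=[15, 11, 13]
8: 0x6b (blk 13, set 1) → VC-HIT  vc=[15, 11, 21]

SEQ = [MISS, MISS, MISS, L1-HIT, L1-HIT, MISS, MISS, VC-HIT, VC-HIT]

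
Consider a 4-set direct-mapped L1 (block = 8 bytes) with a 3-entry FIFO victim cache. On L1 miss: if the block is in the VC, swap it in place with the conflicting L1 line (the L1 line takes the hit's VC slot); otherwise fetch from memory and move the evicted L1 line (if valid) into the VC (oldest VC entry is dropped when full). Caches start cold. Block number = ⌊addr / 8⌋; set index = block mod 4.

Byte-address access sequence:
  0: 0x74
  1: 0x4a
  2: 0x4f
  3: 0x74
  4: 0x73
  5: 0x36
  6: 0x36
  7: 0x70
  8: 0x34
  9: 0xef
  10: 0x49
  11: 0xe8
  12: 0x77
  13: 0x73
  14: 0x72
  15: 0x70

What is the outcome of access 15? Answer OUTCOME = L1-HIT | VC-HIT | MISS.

  [0] addr=0x74 blk=14 s=2: MISS | VC []
  [1] addr=0x4a blk=9 s=1: MISS | VC []
  [2] addr=0x4f blk=9 s=1: L1-HIT | VC []
  [3] addr=0x74 blk=14 s=2: L1-HIT | VC []
  [4] addr=0x73 blk=14 s=2: L1-HIT | VC []
  [5] addr=0x36 blk=6 s=2: MISS | VC [14]
  [6] addr=0x36 blk=6 s=2: L1-HIT | VC [14]
  [7] addr=0x70 blk=14 s=2: VC-HIT | VC [6]
  [8] addr=0x34 blk=6 s=2: VC-HIT | VC [14]
  [9] addr=0xef blk=29 s=1: MISS | VC [14, 9]
  [10] addr=0x49 blk=9 s=1: VC-HIT | VC [14, 29]
  [11] addr=0xe8 blk=29 s=1: VC-HIT | VC [14, 9]
  [12] addr=0x77 blk=14 s=2: VC-HIT | VC [6, 9]
  [13] addr=0x73 blk=14 s=2: L1-HIT | VC [6, 9]
  [14] addr=0x72 blk=14 s=2: L1-HIT | VC [6, 9]
  [15] addr=0x70 blk=14 s=2: L1-HIT | VC [6, 9]

OUTCOME = L1-HIT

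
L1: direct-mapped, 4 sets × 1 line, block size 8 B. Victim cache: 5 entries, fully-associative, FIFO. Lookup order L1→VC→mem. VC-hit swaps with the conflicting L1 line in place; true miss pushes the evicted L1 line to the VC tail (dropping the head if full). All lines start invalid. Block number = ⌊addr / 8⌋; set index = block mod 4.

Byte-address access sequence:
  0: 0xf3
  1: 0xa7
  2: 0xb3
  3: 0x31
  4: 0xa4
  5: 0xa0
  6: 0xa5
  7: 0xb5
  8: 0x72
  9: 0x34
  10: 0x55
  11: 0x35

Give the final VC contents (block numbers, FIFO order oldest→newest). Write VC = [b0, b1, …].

VC = [30, 14, 22, 10]

#0 0xf3→b30/s2 MISS; vc=[]
#1 0xa7→b20/s0 MISS; vc=[]
#2 0xb3→b22/s2 MISS; vc=[30]
#3 0x31→b6/s2 MISS; vc=[30,22]
#4 0xa4→b20/s0 L1-HIT; vc=[30,22]
#5 0xa0→b20/s0 L1-HIT; vc=[30,22]
#6 0xa5→b20/s0 L1-HIT; vc=[30,22]
#7 0xb5→b22/s2 VC-HIT; vc=[30,6]
#8 0x72→b14/s2 MISS; vc=[30,6,22]
#9 0x34→b6/s2 VC-HIT; vc=[30,14,22]
#10 0x55→b10/s2 MISS; vc=[30,14,22,6]
#11 0x35→b6/s2 VC-HIT; vc=[30,14,22,10]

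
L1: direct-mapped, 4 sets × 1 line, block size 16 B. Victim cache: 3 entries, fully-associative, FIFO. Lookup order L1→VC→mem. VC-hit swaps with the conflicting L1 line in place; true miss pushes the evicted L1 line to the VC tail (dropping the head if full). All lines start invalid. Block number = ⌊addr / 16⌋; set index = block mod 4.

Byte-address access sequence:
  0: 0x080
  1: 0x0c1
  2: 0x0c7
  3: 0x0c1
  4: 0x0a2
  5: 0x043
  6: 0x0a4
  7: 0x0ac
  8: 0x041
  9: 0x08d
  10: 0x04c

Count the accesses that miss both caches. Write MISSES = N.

MISSES = 4

0: 0x80 (blk 8, set 0) → MISS  vc=[]
1: 0xc1 (blk 12, set 0) → MISS  vc=[8]
2: 0xc7 (blk 12, set 0) → L1-HIT  vc=[8]
3: 0xc1 (blk 12, set 0) → L1-HIT  vc=[8]
4: 0xa2 (blk 10, set 2) → MISS  vc=[8]
5: 0x43 (blk 4, set 0) → MISS  vc=[8, 12]
6: 0xa4 (blk 10, set 2) → L1-HIT  vc=[8, 12]
7: 0xac (blk 10, set 2) → L1-HIT  vc=[8, 12]
8: 0x41 (blk 4, set 0) → L1-HIT  vc=[8, 12]
9: 0x8d (blk 8, set 0) → VC-HIT  vc=[4, 12]
10: 0x4c (blk 4, set 0) → VC-HIT  vc=[8, 12]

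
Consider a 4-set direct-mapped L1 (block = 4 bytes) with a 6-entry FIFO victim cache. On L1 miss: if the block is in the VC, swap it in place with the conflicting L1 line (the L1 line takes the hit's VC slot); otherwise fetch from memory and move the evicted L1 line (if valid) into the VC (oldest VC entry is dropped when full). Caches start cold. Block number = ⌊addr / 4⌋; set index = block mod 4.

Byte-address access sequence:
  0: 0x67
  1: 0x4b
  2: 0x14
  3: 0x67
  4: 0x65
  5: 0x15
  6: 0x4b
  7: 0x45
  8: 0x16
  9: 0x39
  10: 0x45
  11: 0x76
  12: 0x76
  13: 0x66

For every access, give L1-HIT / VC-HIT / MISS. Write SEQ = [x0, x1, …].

SEQ = [MISS, MISS, MISS, VC-HIT, L1-HIT, VC-HIT, L1-HIT, MISS, VC-HIT, MISS, VC-HIT, MISS, L1-HIT, VC-HIT]

  [0] addr=0x67 blk=25 s=1: MISS | VC []
  [1] addr=0x4b blk=18 s=2: MISS | VC []
  [2] addr=0x14 blk=5 s=1: MISS | VC [25]
  [3] addr=0x67 blk=25 s=1: VC-HIT | VC [5]
  [4] addr=0x65 blk=25 s=1: L1-HIT | VC [5]
  [5] addr=0x15 blk=5 s=1: VC-HIT | VC [25]
  [6] addr=0x4b blk=18 s=2: L1-HIT | VC [25]
  [7] addr=0x45 blk=17 s=1: MISS | VC [25, 5]
  [8] addr=0x16 blk=5 s=1: VC-HIT | VC [25, 17]
  [9] addr=0x39 blk=14 s=2: MISS | VC [25, 17, 18]
  [10] addr=0x45 blk=17 s=1: VC-HIT | VC [25, 5, 18]
  [11] addr=0x76 blk=29 s=1: MISS | VC [25, 5, 18, 17]
  [12] addr=0x76 blk=29 s=1: L1-HIT | VC [25, 5, 18, 17]
  [13] addr=0x66 blk=25 s=1: VC-HIT | VC [29, 5, 18, 17]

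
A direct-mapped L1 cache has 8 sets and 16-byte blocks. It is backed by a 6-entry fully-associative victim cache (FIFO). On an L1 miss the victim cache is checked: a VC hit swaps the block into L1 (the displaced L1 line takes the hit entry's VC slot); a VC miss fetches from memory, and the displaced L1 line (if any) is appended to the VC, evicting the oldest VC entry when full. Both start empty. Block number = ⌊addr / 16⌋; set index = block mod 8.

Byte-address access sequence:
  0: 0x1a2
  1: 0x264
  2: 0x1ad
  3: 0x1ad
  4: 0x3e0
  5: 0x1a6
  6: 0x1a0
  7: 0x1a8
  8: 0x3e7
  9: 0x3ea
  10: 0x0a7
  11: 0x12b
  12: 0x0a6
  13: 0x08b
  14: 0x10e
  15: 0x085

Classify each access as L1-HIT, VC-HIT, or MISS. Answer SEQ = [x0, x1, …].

SEQ = [MISS, MISS, L1-HIT, L1-HIT, MISS, L1-HIT, L1-HIT, L1-HIT, L1-HIT, L1-HIT, MISS, MISS, VC-HIT, MISS, MISS, VC-HIT]

0: 0x1a2 (blk 26, set 2) → MISS  vc=[]
1: 0x264 (blk 38, set 6) → MISS  vc=[]
2: 0x1ad (blk 26, set 2) → L1-HIT  vc=[]
3: 0x1ad (blk 26, set 2) → L1-HIT  vc=[]
4: 0x3e0 (blk 62, set 6) → MISS  vc=[38]
5: 0x1a6 (blk 26, set 2) → L1-HIT  vc=[38]
6: 0x1a0 (blk 26, set 2) → L1-HIT  vc=[38]
7: 0x1a8 (blk 26, set 2) → L1-HIT  vc=[38]
8: 0x3e7 (blk 62, set 6) → L1-HIT  vc=[38]
9: 0x3ea (blk 62, set 6) → L1-HIT  vc=[38]
10: 0xa7 (blk 10, set 2) → MISS  vc=[38, 26]
11: 0x12b (blk 18, set 2) → MISS  vc=[38, 26, 10]
12: 0xa6 (blk 10, set 2) → VC-HIT  vc=[38, 26, 18]
13: 0x8b (blk 8, set 0) → MISS  vc=[38, 26, 18]
14: 0x10e (blk 16, set 0) → MISS  vc=[38, 26, 18, 8]
15: 0x85 (blk 8, set 0) → VC-HIT  vc=[38, 26, 18, 16]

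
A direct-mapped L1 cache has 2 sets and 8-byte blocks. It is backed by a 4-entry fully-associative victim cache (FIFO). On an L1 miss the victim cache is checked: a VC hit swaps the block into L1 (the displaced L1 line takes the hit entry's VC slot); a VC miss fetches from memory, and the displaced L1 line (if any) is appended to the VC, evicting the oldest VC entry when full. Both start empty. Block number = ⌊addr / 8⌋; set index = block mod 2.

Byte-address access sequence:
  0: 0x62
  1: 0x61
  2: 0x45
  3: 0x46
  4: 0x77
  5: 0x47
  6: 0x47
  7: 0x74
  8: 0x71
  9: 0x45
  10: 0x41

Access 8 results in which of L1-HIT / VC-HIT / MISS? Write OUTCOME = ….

OUTCOME = L1-HIT

0: 0x62 (blk 12, set 0) → MISS  vc=[]
1: 0x61 (blk 12, set 0) → L1-HIT  vc=[]
2: 0x45 (blk 8, set 0) → MISS  vc=[12]
3: 0x46 (blk 8, set 0) → L1-HIT  vc=[12]
4: 0x77 (blk 14, set 0) → MISS  vc=[12, 8]
5: 0x47 (blk 8, set 0) → VC-HIT  vc=[12, 14]
6: 0x47 (blk 8, set 0) → L1-HIT  vc=[12, 14]
7: 0x74 (blk 14, set 0) → VC-HIT  vc=[12, 8]
8: 0x71 (blk 14, set 0) → L1-HIT  vc=[12, 8]
9: 0x45 (blk 8, set 0) → VC-HIT  vc=[12, 14]
10: 0x41 (blk 8, set 0) → L1-HIT  vc=[12, 14]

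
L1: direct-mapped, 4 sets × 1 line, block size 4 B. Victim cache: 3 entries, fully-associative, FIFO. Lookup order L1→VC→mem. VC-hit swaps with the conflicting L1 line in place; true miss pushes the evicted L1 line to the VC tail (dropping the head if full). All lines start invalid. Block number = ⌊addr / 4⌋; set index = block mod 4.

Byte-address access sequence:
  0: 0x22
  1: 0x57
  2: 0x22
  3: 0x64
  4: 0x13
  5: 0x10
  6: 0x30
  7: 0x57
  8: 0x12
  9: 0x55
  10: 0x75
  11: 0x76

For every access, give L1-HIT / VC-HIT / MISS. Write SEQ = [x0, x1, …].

#0 0x22→b8/s0 MISS; vc=[]
#1 0x57→b21/s1 MISS; vc=[]
#2 0x22→b8/s0 L1-HIT; vc=[]
#3 0x64→b25/s1 MISS; vc=[21]
#4 0x13→b4/s0 MISS; vc=[21,8]
#5 0x10→b4/s0 L1-HIT; vc=[21,8]
#6 0x30→b12/s0 MISS; vc=[21,8,4]
#7 0x57→b21/s1 VC-HIT; vc=[25,8,4]
#8 0x12→b4/s0 VC-HIT; vc=[25,8,12]
#9 0x55→b21/s1 L1-HIT; vc=[25,8,12]
#10 0x75→b29/s1 MISS; vc=[8,12,21]
#11 0x76→b29/s1 L1-HIT; vc=[8,12,21]

SEQ = [MISS, MISS, L1-HIT, MISS, MISS, L1-HIT, MISS, VC-HIT, VC-HIT, L1-HIT, MISS, L1-HIT]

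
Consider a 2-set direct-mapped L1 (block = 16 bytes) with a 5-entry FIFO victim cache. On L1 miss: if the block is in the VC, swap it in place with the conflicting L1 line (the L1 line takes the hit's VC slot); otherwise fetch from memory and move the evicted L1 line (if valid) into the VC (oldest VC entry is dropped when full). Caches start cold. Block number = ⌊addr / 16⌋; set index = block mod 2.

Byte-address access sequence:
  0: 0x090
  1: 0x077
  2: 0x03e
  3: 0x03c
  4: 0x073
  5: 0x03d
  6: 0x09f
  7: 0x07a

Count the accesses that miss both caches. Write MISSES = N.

#0 0x90→b9/s1 MISS; vc=[]
#1 0x77→b7/s1 MISS; vc=[9]
#2 0x3e→b3/s1 MISS; vc=[9,7]
#3 0x3c→b3/s1 L1-HIT; vc=[9,7]
#4 0x73→b7/s1 VC-HIT; vc=[9,3]
#5 0x3d→b3/s1 VC-HIT; vc=[9,7]
#6 0x9f→b9/s1 VC-HIT; vc=[3,7]
#7 0x7a→b7/s1 VC-HIT; vc=[3,9]

MISSES = 3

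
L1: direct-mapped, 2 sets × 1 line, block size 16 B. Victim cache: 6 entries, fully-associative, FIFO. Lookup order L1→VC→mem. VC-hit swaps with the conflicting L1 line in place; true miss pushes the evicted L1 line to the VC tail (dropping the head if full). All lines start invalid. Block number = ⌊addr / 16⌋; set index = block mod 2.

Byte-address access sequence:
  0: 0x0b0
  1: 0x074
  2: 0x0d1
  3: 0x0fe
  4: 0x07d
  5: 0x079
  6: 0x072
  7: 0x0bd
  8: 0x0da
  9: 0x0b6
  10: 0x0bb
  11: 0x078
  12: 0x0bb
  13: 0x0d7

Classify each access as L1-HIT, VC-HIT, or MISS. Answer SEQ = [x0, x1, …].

SEQ = [MISS, MISS, MISS, MISS, VC-HIT, L1-HIT, L1-HIT, VC-HIT, VC-HIT, VC-HIT, L1-HIT, VC-HIT, VC-HIT, VC-HIT]

0: 0xb0 (blk 11, set 1) → MISS  vc=[]
1: 0x74 (blk 7, set 1) → MISS  vc=[11]
2: 0xd1 (blk 13, set 1) → MISS  vc=[11, 7]
3: 0xfe (blk 15, set 1) → MISS  vc=[11, 7, 13]
4: 0x7d (blk 7, set 1) → VC-HIT  vc=[11, 15, 13]
5: 0x79 (blk 7, set 1) → L1-HIT  vc=[11, 15, 13]
6: 0x72 (blk 7, set 1) → L1-HIT  vc=[11, 15, 13]
7: 0xbd (blk 11, set 1) → VC-HIT  vc=[7, 15, 13]
8: 0xda (blk 13, set 1) → VC-HIT  vc=[7, 15, 11]
9: 0xb6 (blk 11, set 1) → VC-HIT  vc=[7, 15, 13]
10: 0xbb (blk 11, set 1) → L1-HIT  vc=[7, 15, 13]
11: 0x78 (blk 7, set 1) → VC-HIT  vc=[11, 15, 13]
12: 0xbb (blk 11, set 1) → VC-HIT  vc=[7, 15, 13]
13: 0xd7 (blk 13, set 1) → VC-HIT  vc=[7, 15, 11]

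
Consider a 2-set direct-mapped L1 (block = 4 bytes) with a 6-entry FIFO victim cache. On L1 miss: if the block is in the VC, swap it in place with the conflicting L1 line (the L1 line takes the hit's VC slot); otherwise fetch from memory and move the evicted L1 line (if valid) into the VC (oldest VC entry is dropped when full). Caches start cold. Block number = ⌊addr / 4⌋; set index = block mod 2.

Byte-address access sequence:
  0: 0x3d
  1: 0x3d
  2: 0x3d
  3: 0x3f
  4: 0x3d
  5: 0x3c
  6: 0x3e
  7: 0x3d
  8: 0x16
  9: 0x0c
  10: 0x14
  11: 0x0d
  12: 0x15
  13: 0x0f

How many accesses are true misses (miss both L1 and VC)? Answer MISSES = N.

0: 0x3d (blk 15, set 1) → MISS  vc=[]
1: 0x3d (blk 15, set 1) → L1-HIT  vc=[]
2: 0x3d (blk 15, set 1) → L1-HIT  vc=[]
3: 0x3f (blk 15, set 1) → L1-HIT  vc=[]
4: 0x3d (blk 15, set 1) → L1-HIT  vc=[]
5: 0x3c (blk 15, set 1) → L1-HIT  vc=[]
6: 0x3e (blk 15, set 1) → L1-HIT  vc=[]
7: 0x3d (blk 15, set 1) → L1-HIT  vc=[]
8: 0x16 (blk 5, set 1) → MISS  vc=[15]
9: 0xc (blk 3, set 1) → MISS  vc=[15, 5]
10: 0x14 (blk 5, set 1) → VC-HIT  vc=[15, 3]
11: 0xd (blk 3, set 1) → VC-HIT  vc=[15, 5]
12: 0x15 (blk 5, set 1) → VC-HIT  vc=[15, 3]
13: 0xf (blk 3, set 1) → VC-HIT  vc=[15, 5]

MISSES = 3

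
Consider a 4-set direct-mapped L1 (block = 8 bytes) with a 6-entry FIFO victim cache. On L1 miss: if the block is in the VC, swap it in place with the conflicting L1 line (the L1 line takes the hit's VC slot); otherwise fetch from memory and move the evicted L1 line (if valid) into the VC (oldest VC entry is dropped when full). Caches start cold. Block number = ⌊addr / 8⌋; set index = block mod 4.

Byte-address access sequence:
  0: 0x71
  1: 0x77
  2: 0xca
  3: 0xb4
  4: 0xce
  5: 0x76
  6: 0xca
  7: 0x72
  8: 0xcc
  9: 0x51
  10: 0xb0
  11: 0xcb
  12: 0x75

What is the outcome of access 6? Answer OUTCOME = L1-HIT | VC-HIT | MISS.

  [0] addr=0x71 blk=14 s=2: MISS | VC []
  [1] addr=0x77 blk=14 s=2: L1-HIT | VC []
  [2] addr=0xca blk=25 s=1: MISS | VC []
  [3] addr=0xb4 blk=22 s=2: MISS | VC [14]
  [4] addr=0xce blk=25 s=1: L1-HIT | VC [14]
  [5] addr=0x76 blk=14 s=2: VC-HIT | VC [22]
  [6] addr=0xca blk=25 s=1: L1-HIT | VC [22]
  [7] addr=0x72 blk=14 s=2: L1-HIT | VC [22]
  [8] addr=0xcc blk=25 s=1: L1-HIT | VC [22]
  [9] addr=0x51 blk=10 s=2: MISS | VC [22, 14]
  [10] addr=0xb0 blk=22 s=2: VC-HIT | VC [10, 14]
  [11] addr=0xcb blk=25 s=1: L1-HIT | VC [10, 14]
  [12] addr=0x75 blk=14 s=2: VC-HIT | VC [10, 22]

OUTCOME = L1-HIT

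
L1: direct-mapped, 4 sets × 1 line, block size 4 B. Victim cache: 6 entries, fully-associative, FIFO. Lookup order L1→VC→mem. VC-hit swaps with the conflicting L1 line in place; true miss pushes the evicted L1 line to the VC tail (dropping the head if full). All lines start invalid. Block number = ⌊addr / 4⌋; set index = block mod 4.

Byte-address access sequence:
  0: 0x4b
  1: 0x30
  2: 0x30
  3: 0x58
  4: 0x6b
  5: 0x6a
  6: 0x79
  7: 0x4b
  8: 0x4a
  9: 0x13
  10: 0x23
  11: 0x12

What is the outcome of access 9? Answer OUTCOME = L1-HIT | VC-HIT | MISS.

  [0] addr=0x4b blk=18 s=2: MISS | VC []
  [1] addr=0x30 blk=12 s=0: MISS | VC []
  [2] addr=0x30 blk=12 s=0: L1-HIT | VC []
  [3] addr=0x58 blk=22 s=2: MISS | VC [18]
  [4] addr=0x6b blk=26 s=2: MISS | VC [18, 22]
  [5] addr=0x6a blk=26 s=2: L1-HIT | VC [18, 22]
  [6] addr=0x79 blk=30 s=2: MISS | VC [18, 22, 26]
  [7] addr=0x4b blk=18 s=2: VC-HIT | VC [30, 22, 26]
  [8] addr=0x4a blk=18 s=2: L1-HIT | VC [30, 22, 26]
  [9] addr=0x13 blk=4 s=0: MISS | VC [30, 22, 26, 12]
  [10] addr=0x23 blk=8 s=0: MISS | VC [30, 22, 26, 12, 4]
  [11] addr=0x12 blk=4 s=0: VC-HIT | VC [30, 22, 26, 12, 8]

OUTCOME = MISS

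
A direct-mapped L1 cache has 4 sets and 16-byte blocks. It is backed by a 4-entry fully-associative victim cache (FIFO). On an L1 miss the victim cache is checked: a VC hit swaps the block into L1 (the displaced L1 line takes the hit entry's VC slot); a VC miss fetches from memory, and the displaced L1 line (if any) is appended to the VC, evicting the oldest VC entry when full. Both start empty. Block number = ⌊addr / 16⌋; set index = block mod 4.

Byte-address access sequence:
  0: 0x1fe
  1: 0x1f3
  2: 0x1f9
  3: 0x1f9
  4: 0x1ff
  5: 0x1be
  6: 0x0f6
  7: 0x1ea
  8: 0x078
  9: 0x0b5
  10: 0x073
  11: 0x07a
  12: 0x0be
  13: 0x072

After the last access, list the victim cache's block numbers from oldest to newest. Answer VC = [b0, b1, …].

  [0] addr=0x1fe blk=31 s=3: MISS | VC []
  [1] addr=0x1f3 blk=31 s=3: L1-HIT | VC []
  [2] addr=0x1f9 blk=31 s=3: L1-HIT | VC []
  [3] addr=0x1f9 blk=31 s=3: L1-HIT | VC []
  [4] addr=0x1ff blk=31 s=3: L1-HIT | VC []
  [5] addr=0x1be blk=27 s=3: MISS | VC [31]
  [6] addr=0xf6 blk=15 s=3: MISS | VC [31, 27]
  [7] addr=0x1ea blk=30 s=2: MISS | VC [31, 27]
  [8] addr=0x78 blk=7 s=3: MISS | VC [31, 27, 15]
  [9] addr=0xb5 blk=11 s=3: MISS | VC [31, 27, 15, 7]
  [10] addr=0x73 blk=7 s=3: VC-HIT | VC [31, 27, 15, 11]
  [11] addr=0x7a blk=7 s=3: L1-HIT | VC [31, 27, 15, 11]
  [12] addr=0xbe blk=11 s=3: VC-HIT | VC [31, 27, 15, 7]
  [13] addr=0x72 blk=7 s=3: VC-HIT | VC [31, 27, 15, 11]

VC = [31, 27, 15, 11]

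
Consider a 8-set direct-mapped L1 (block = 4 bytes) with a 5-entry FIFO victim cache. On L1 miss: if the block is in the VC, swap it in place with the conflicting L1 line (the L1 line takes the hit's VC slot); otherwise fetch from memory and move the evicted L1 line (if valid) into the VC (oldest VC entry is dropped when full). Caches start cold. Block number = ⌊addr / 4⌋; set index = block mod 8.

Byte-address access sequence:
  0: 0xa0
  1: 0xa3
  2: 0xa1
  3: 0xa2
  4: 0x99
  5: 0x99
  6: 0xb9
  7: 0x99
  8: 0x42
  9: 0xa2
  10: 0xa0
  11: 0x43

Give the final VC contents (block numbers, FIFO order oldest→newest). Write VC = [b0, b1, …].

#0 0xa0→b40/s0 MISS; vc=[]
#1 0xa3→b40/s0 L1-HIT; vc=[]
#2 0xa1→b40/s0 L1-HIT; vc=[]
#3 0xa2→b40/s0 L1-HIT; vc=[]
#4 0x99→b38/s6 MISS; vc=[]
#5 0x99→b38/s6 L1-HIT; vc=[]
#6 0xb9→b46/s6 MISS; vc=[38]
#7 0x99→b38/s6 VC-HIT; vc=[46]
#8 0x42→b16/s0 MISS; vc=[46,40]
#9 0xa2→b40/s0 VC-HIT; vc=[46,16]
#10 0xa0→b40/s0 L1-HIT; vc=[46,16]
#11 0x43→b16/s0 VC-HIT; vc=[46,40]

VC = [46, 40]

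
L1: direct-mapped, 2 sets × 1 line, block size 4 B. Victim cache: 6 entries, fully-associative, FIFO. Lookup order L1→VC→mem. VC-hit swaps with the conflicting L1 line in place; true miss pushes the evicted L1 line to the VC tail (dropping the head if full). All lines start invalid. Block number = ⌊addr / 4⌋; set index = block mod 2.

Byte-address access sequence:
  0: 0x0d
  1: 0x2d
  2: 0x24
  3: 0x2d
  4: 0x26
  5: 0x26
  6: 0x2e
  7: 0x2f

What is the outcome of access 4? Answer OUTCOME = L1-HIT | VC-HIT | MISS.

0: 0xd (blk 3, set 1) → MISS  vc=[]
1: 0x2d (blk 11, set 1) → MISS  vc=[3]
2: 0x24 (blk 9, set 1) → MISS  vc=[3, 11]
3: 0x2d (blk 11, set 1) → VC-HIT  vc=[3, 9]
4: 0x26 (blk 9, set 1) → VC-HIT  vc=[3, 11]
5: 0x26 (blk 9, set 1) → L1-HIT  vc=[3, 11]
6: 0x2e (blk 11, set 1) → VC-HIT  vc=[3, 9]
7: 0x2f (blk 11, set 1) → L1-HIT  vc=[3, 9]

OUTCOME = VC-HIT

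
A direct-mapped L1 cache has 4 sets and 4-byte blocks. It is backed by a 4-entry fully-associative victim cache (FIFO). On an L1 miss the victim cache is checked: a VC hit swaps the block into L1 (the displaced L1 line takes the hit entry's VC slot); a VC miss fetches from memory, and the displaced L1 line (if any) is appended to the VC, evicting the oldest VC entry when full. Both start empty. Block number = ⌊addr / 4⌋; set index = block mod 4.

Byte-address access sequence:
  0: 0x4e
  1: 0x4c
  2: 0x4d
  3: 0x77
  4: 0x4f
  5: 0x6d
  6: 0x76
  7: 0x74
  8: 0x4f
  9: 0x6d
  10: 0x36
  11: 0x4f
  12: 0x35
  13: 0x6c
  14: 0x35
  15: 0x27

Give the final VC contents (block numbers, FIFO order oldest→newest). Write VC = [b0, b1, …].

VC = [19, 29, 13]

  [0] addr=0x4e blk=19 s=3: MISS | VC []
  [1] addr=0x4c blk=19 s=3: L1-HIT | VC []
  [2] addr=0x4d blk=19 s=3: L1-HIT | VC []
  [3] addr=0x77 blk=29 s=1: MISS | VC []
  [4] addr=0x4f blk=19 s=3: L1-HIT | VC []
  [5] addr=0x6d blk=27 s=3: MISS | VC [19]
  [6] addr=0x76 blk=29 s=1: L1-HIT | VC [19]
  [7] addr=0x74 blk=29 s=1: L1-HIT | VC [19]
  [8] addr=0x4f blk=19 s=3: VC-HIT | VC [27]
  [9] addr=0x6d blk=27 s=3: VC-HIT | VC [19]
  [10] addr=0x36 blk=13 s=1: MISS | VC [19, 29]
  [11] addr=0x4f blk=19 s=3: VC-HIT | VC [27, 29]
  [12] addr=0x35 blk=13 s=1: L1-HIT | VC [27, 29]
  [13] addr=0x6c blk=27 s=3: VC-HIT | VC [19, 29]
  [14] addr=0x35 blk=13 s=1: L1-HIT | VC [19, 29]
  [15] addr=0x27 blk=9 s=1: MISS | VC [19, 29, 13]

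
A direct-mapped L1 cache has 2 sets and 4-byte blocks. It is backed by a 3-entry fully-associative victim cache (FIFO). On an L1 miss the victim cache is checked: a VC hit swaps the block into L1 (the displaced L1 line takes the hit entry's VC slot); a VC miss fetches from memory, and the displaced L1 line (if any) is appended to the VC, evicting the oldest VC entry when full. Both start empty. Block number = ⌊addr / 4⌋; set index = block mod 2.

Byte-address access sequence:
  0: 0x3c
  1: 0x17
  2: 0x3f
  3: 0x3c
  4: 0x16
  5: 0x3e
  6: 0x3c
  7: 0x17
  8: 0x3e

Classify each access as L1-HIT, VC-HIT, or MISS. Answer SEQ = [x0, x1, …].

  [0] addr=0x3c blk=15 s=1: MISS | VC []
  [1] addr=0x17 blk=5 s=1: MISS | VC [15]
  [2] addr=0x3f blk=15 s=1: VC-HIT | VC [5]
  [3] addr=0x3c blk=15 s=1: L1-HIT | VC [5]
  [4] addr=0x16 blk=5 s=1: VC-HIT | VC [15]
  [5] addr=0x3e blk=15 s=1: VC-HIT | VC [5]
  [6] addr=0x3c blk=15 s=1: L1-HIT | VC [5]
  [7] addr=0x17 blk=5 s=1: VC-HIT | VC [15]
  [8] addr=0x3e blk=15 s=1: VC-HIT | VC [5]

SEQ = [MISS, MISS, VC-HIT, L1-HIT, VC-HIT, VC-HIT, L1-HIT, VC-HIT, VC-HIT]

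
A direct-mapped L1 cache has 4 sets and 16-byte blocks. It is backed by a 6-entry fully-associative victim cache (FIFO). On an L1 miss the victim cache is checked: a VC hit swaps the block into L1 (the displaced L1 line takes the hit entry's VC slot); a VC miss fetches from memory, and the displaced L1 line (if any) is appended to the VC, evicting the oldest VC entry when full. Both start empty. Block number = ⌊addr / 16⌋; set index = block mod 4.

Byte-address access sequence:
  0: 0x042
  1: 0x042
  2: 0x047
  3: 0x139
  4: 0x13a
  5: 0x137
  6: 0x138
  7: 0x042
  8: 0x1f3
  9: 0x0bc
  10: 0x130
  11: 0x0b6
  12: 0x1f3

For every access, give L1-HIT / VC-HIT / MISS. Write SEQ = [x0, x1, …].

SEQ = [MISS, L1-HIT, L1-HIT, MISS, L1-HIT, L1-HIT, L1-HIT, L1-HIT, MISS, MISS, VC-HIT, VC-HIT, VC-HIT]

0: 0x42 (blk 4, set 0) → MISS  vc=[]
1: 0x42 (blk 4, set 0) → L1-HIT  vc=[]
2: 0x47 (blk 4, set 0) → L1-HIT  vc=[]
3: 0x139 (blk 19, set 3) → MISS  vc=[]
4: 0x13a (blk 19, set 3) → L1-HIT  vc=[]
5: 0x137 (blk 19, set 3) → L1-HIT  vc=[]
6: 0x138 (blk 19, set 3) → L1-HIT  vc=[]
7: 0x42 (blk 4, set 0) → L1-HIT  vc=[]
8: 0x1f3 (blk 31, set 3) → MISS  vc=[19]
9: 0xbc (blk 11, set 3) → MISS  vc=[19, 31]
10: 0x130 (blk 19, set 3) → VC-HIT  vc=[11, 31]
11: 0xb6 (blk 11, set 3) → VC-HIT  vc=[19, 31]
12: 0x1f3 (blk 31, set 3) → VC-HIT  vc=[19, 11]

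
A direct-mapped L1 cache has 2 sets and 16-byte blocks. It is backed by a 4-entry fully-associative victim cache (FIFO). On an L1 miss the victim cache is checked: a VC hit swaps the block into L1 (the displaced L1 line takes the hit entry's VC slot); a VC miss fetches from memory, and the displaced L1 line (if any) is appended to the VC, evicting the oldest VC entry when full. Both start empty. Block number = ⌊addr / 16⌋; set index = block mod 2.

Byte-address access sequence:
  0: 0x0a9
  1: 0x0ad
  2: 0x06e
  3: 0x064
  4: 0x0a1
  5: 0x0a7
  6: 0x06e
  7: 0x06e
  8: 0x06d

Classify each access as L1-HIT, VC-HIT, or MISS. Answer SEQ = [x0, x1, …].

SEQ = [MISS, L1-HIT, MISS, L1-HIT, VC-HIT, L1-HIT, VC-HIT, L1-HIT, L1-HIT]

#0 0xa9→b10/s0 MISS; vc=[]
#1 0xad→b10/s0 L1-HIT; vc=[]
#2 0x6e→b6/s0 MISS; vc=[10]
#3 0x64→b6/s0 L1-HIT; vc=[10]
#4 0xa1→b10/s0 VC-HIT; vc=[6]
#5 0xa7→b10/s0 L1-HIT; vc=[6]
#6 0x6e→b6/s0 VC-HIT; vc=[10]
#7 0x6e→b6/s0 L1-HIT; vc=[10]
#8 0x6d→b6/s0 L1-HIT; vc=[10]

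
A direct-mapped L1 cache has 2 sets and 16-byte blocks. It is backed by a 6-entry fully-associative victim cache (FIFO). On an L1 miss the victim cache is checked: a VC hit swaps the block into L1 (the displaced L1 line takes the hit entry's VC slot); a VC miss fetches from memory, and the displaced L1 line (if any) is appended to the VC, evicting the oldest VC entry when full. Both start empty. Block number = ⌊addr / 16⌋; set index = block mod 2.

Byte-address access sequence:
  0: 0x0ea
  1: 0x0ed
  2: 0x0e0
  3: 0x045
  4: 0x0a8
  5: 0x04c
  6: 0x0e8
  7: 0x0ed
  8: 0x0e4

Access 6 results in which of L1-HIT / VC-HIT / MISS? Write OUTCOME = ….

0: 0xea (blk 14, set 0) → MISS  vc=[]
1: 0xed (blk 14, set 0) → L1-HIT  vc=[]
2: 0xe0 (blk 14, set 0) → L1-HIT  vc=[]
3: 0x45 (blk 4, set 0) → MISS  vc=[14]
4: 0xa8 (blk 10, set 0) → MISS  vc=[14, 4]
5: 0x4c (blk 4, set 0) → VC-HIT  vc=[14, 10]
6: 0xe8 (blk 14, set 0) → VC-HIT  vc=[4, 10]
7: 0xed (blk 14, set 0) → L1-HIT  vc=[4, 10]
8: 0xe4 (blk 14, set 0) → L1-HIT  vc=[4, 10]

OUTCOME = VC-HIT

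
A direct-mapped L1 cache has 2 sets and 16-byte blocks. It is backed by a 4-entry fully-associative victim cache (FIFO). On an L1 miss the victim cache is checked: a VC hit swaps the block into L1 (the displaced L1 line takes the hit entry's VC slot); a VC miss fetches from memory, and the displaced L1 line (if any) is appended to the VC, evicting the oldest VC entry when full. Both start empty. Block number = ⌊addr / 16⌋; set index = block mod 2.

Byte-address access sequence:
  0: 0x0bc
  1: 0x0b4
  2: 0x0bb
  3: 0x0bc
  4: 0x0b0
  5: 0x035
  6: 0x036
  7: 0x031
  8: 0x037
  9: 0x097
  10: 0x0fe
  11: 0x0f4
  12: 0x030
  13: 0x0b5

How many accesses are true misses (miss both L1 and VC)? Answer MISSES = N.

0: 0xbc (blk 11, set 1) → MISS  vc=[]
1: 0xb4 (blk 11, set 1) → L1-HIT  vc=[]
2: 0xbb (blk 11, set 1) → L1-HIT  vc=[]
3: 0xbc (blk 11, set 1) → L1-HIT  vc=[]
4: 0xb0 (blk 11, set 1) → L1-HIT  vc=[]
5: 0x35 (blk 3, set 1) → MISS  vc=[11]
6: 0x36 (blk 3, set 1) → L1-HIT  vc=[11]
7: 0x31 (blk 3, set 1) → L1-HIT  vc=[11]
8: 0x37 (blk 3, set 1) → L1-HIT  vc=[11]
9: 0x97 (blk 9, set 1) → MISS  vc=[11, 3]
10: 0xfe (blk 15, set 1) → MISS  vc=[11, 3, 9]
11: 0xf4 (blk 15, set 1) → L1-HIT  vc=[11, 3, 9]
12: 0x30 (blk 3, set 1) → VC-HIT  vc=[11, 15, 9]
13: 0xb5 (blk 11, set 1) → VC-HIT  vc=[3, 15, 9]

MISSES = 4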